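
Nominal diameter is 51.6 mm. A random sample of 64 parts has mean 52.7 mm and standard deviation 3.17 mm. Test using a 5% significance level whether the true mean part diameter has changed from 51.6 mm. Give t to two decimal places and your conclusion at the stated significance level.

H0: μ = 51.6; H1: μ ≠ 51.6 (one-sample t-test, two-sided).
t = (x̄ − μ₀)/(s/√n) = (52.7 − 51.6)/(3.17/√64) = 2.78
df = n − 1 = 63
Two-sided p-value ≈ 0.007
Since p ≈ 0.007 < α = 0.05, reject H0; the evidence is statistically significant.

t = 2.78; reject H0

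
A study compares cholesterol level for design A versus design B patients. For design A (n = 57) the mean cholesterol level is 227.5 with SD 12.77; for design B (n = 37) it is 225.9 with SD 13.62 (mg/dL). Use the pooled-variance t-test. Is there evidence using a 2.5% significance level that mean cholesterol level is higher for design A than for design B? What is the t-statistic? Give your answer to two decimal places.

0.58

Let group 1 = design A, group 2 = design B. H0: μ_1 = μ_2; H1: μ_1 > μ_2 (two-sample pooled-variance t-test, right-tailed).
s_p² = [(57−1)·12.77² + (37−1)·13.62²]/(57+37−2) = 171.85
t = (227.5 − 225.9)/√[171.85·(1/57 + 1/37)] = 0.58
df = n₁ + n₂ − 2 = 92
p-value = P(T ≥ 0.58) ≈ 0.282
Since p ≈ 0.282 > α = 0.025, fail to reject H0; the evidence is not statistically significant.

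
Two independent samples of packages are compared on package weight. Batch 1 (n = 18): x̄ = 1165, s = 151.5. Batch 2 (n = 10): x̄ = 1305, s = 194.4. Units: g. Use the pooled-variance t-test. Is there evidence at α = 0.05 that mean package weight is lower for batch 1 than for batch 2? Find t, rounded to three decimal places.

Let group 1 = batch 1, group 2 = batch 2. H0: μ_1 = μ_2; H1: μ_1 < μ_2 (two-sample pooled-variance t-test, left-tailed).
s_p² = [(18−1)·151.5² + (10−1)·194.4²]/(18+10−2) = 28088.9
t = (1165 − 1305)/√[28088.9·(1/18 + 1/10)] = -2.118
df = n₁ + n₂ − 2 = 26
p-value = P(T ≤ -2.118) ≈ 0.022
Since p ≈ 0.022 < α = 0.05, reject H0; the data support H1.

-2.118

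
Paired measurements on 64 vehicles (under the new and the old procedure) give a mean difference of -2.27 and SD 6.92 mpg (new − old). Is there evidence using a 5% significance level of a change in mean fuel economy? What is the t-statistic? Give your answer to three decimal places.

H0: μ_d = 0; H1: μ_d ≠ 0 (paired t-test on the differences, two-sided).
t = d̄/(s_d/√n) = -2.27/(6.92/√64) = -2.624
df = n − 1 = 63
Two-sided p-value ≈ 0.011
Since p ≈ 0.011 < α = 0.05, reject H0; the evidence is statistically significant.

-2.624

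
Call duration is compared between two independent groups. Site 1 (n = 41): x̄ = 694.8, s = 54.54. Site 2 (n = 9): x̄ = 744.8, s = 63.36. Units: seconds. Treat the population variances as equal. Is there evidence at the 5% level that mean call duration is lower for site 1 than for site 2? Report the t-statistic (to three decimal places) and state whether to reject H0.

Let group 1 = site 1, group 2 = site 2. H0: μ_1 = μ_2; H1: μ_1 < μ_2 (two-sample pooled-variance t-test, left-tailed).
s_p² = [(41−1)·54.54² + (9−1)·63.36²]/(41+9−2) = 3147.92
t = (694.8 − 744.8)/√[3147.92·(1/41 + 1/9)] = -2.421
df = n₁ + n₂ − 2 = 48
p-value = P(T ≤ -2.421) ≈ 0.0097
Since p ≈ 0.0097 < α = 0.05, reject H0; the evidence is statistically significant.

t = -2.421; reject H0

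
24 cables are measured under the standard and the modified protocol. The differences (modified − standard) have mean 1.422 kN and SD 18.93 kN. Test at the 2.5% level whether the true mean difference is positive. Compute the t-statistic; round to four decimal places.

0.3680

H0: μ_d = 0; H1: μ_d > 0 (paired t-test on the differences, right-tailed).
t = d̄/(s_d/√n) = 1.422/(18.93/√24) = 0.3680
df = n − 1 = 23
p-value = P(T ≥ 0.3680) ≈ 0.3581
Since p ≈ 0.3581 > α = 0.025, fail to reject H0; the evidence is not statistically significant.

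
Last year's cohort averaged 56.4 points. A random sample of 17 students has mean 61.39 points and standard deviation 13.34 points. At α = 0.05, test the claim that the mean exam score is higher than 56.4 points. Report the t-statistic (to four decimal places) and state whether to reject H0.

H0: μ = 56.4; H1: μ > 56.4 (one-sample t-test, right-tailed).
t = (x̄ − μ₀)/(s/√n) = (61.39 − 56.4)/(13.34/√17) = 1.5423
df = n − 1 = 16
p-value = P(T ≥ 1.5423) ≈ 0.071
Since p ≈ 0.071 > α = 0.05, fail to reject H0; the data do not provide sufficient evidence against H0.

t = 1.5423; fail to reject H0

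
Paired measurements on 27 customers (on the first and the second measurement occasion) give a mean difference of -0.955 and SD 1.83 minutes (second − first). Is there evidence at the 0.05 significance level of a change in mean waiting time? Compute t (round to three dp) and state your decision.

H0: μ_d = 0; H1: μ_d ≠ 0 (paired t-test on the differences, two-sided).
t = d̄/(s_d/√n) = -0.955/(1.83/√27) = -2.712
df = n − 1 = 26
Two-sided p-value ≈ 0.0117
Since p ≈ 0.0117 < α = 0.05, reject H0; the evidence is statistically significant.

t = -2.712; reject H0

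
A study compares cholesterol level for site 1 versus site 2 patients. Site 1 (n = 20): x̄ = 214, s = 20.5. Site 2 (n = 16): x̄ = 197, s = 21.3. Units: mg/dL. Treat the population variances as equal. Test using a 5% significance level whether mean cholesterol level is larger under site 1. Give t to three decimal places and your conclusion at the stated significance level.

t = 2.430; reject H0

Let group 1 = site 1, group 2 = site 2. H0: μ_1 = μ_2; H1: μ_1 > μ_2 (two-sample pooled-variance t-test, right-tailed).
s_p² = [(20−1)·20.5² + (16−1)·21.3²]/(20+16−2) = 435.003
t = (214 − 197)/√[435.003·(1/20 + 1/16)] = 2.430
df = n₁ + n₂ − 2 = 34
p-value = P(T ≥ 2.430) ≈ 0.010
Since p ≈ 0.010 < α = 0.05, reject H0; the data support H1.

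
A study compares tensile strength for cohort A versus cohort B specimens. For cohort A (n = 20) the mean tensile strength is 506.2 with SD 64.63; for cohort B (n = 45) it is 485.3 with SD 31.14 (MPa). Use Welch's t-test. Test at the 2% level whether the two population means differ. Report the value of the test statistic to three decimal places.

Let group 1 = cohort A, group 2 = cohort B. H0: μ_1 = μ_2; H1: μ_1 ≠ μ_2 (Welch's two-sample t-test, two-sided).
t = (x̄_1 − x̄_2)/√(s_1²/n_1 + s_2²/n_2) = (506.2 − 485.3)/√(64.63²/20 + 31.14²/45) = 1.377
Welch–Satterthwaite df ≈ 23.02
Two-sided p-value ≈ 0.1818
Since p ≈ 0.1818 > α = 0.02, fail to reject H0; the data do not provide sufficient evidence against H0.

1.377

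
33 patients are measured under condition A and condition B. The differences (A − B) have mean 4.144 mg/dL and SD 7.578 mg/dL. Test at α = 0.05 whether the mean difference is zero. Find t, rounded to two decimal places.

H0: μ_d = 0; H1: μ_d ≠ 0 (paired t-test on the differences, two-sided).
t = d̄/(s_d/√n) = 4.144/(7.578/√33) = 3.14
df = n − 1 = 32
Two-sided p-value ≈ 0.0036
Since p ≈ 0.0036 < α = 0.05, reject H0; the data support H1.

3.14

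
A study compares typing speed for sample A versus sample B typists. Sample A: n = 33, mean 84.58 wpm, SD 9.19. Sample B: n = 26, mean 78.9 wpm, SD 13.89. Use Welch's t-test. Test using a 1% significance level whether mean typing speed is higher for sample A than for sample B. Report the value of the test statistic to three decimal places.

Let group 1 = sample A, group 2 = sample B. H0: μ_1 = μ_2; H1: μ_1 > μ_2 (Welch's two-sample t-test, right-tailed).
t = (x̄_1 − x̄_2)/√(s_1²/n_1 + s_2²/n_2) = (84.58 − 78.9)/√(9.19²/33 + 13.89²/26) = 1.798
Welch–Satterthwaite df ≈ 41.37
p-value = P(T ≥ 1.798) ≈ 0.040
Since p ≈ 0.040 > α = 0.01, fail to reject H0; the data do not provide sufficient evidence against H0.

1.798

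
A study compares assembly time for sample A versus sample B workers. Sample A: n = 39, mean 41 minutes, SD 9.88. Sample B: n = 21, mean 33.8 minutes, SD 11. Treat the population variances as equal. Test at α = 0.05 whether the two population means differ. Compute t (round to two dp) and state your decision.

Let group 1 = sample A, group 2 = sample B. H0: μ_1 = μ_2; H1: μ_1 ≠ μ_2 (two-sample pooled-variance t-test, two-sided).
s_p² = [(39−1)·9.88² + (21−1)·11²]/(39+21−2) = 105.678
t = (41 − 33.8)/√[105.678·(1/39 + 1/21)] = 2.59
df = n₁ + n₂ − 2 = 58
Two-sided p-value ≈ 0.0122
Since p ≈ 0.0122 < α = 0.05, reject H0; the evidence is statistically significant.

t = 2.59; reject H0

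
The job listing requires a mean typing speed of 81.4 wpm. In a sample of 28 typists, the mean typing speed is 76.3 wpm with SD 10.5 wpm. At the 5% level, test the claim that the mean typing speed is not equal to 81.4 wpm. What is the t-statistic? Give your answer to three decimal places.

H0: μ = 81.4; H1: μ ≠ 81.4 (one-sample t-test, two-sided).
t = (x̄ − μ₀)/(s/√n) = (76.3 − 81.4)/(10.5/√28) = -2.570
df = n − 1 = 27
Two-sided p-value ≈ 0.016
Since p ≈ 0.016 < α = 0.05, reject H0; the data support H1.

-2.570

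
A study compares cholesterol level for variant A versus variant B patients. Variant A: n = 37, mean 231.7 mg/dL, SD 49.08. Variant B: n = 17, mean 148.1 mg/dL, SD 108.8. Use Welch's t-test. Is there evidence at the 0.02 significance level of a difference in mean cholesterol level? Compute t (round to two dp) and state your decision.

Let group 1 = variant A, group 2 = variant B. H0: μ_1 = μ_2; H1: μ_1 ≠ μ_2 (Welch's two-sample t-test, two-sided).
t = (x̄_1 − x̄_2)/√(s_1²/n_1 + s_2²/n_2) = (231.7 − 148.1)/√(49.08²/37 + 108.8²/17) = 3.03
Welch–Satterthwaite df ≈ 19.06
Two-sided p-value ≈ 0.007
Since p ≈ 0.007 < α = 0.02, reject H0; the evidence is statistically significant.

t = 3.03; reject H0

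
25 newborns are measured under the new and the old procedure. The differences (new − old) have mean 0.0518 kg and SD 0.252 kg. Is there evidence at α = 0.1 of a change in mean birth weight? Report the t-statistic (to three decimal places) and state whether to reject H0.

t = 1.028; fail to reject H0

H0: μ_d = 0; H1: μ_d ≠ 0 (paired t-test on the differences, two-sided).
t = d̄/(s_d/√n) = 0.0518/(0.252/√25) = 1.028
df = n − 1 = 24
Two-sided p-value ≈ 0.3143
Since p ≈ 0.3143 > α = 0.1, fail to reject H0; the data do not provide sufficient evidence against H0.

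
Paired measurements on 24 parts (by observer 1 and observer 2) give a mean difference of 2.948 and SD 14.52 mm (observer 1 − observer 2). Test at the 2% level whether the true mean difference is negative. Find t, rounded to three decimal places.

H0: μ_d = 0; H1: μ_d < 0 (paired t-test on the differences, left-tailed).
t = d̄/(s_d/√n) = 2.948/(14.52/√24) = 0.995
df = n − 1 = 23
p-value = P(T ≤ 0.995) ≈ 0.835
Since p ≈ 0.835 > α = 0.02, fail to reject H0; the data do not provide sufficient evidence against H0.

0.995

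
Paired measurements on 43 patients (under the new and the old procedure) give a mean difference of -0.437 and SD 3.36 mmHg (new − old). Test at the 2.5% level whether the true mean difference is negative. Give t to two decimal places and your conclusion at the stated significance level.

t = -0.85; fail to reject H0

H0: μ_d = 0; H1: μ_d < 0 (paired t-test on the differences, left-tailed).
t = d̄/(s_d/√n) = -0.437/(3.36/√43) = -0.85
df = n − 1 = 42
p-value = P(T ≤ -0.85) ≈ 0.1993
Since p ≈ 0.1993 > α = 0.025, fail to reject H0; the data do not provide sufficient evidence against H0.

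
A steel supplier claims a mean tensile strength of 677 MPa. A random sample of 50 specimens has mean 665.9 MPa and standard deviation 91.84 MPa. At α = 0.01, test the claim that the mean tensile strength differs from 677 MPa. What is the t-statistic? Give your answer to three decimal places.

-0.855

H0: μ = 677; H1: μ ≠ 677 (one-sample t-test, two-sided).
t = (x̄ − μ₀)/(s/√n) = (665.9 − 677)/(91.84/√50) = -0.855
df = n − 1 = 49
Two-sided p-value ≈ 0.3969
Since p ≈ 0.3969 > α = 0.01, fail to reject H0; the data do not provide sufficient evidence against H0.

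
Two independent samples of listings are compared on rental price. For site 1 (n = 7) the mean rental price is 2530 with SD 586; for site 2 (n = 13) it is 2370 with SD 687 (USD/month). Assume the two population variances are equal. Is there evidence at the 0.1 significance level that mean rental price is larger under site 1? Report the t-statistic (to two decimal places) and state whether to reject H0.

t = 0.52; fail to reject H0

Let group 1 = site 1, group 2 = site 2. H0: μ_1 = μ_2; H1: μ_1 > μ_2 (two-sample pooled-variance t-test, right-tailed).
s_p² = [(7−1)·586² + (13−1)·687²]/(7+13−2) = 429111
t = (2530 − 2370)/√[429111·(1/7 + 1/13)] = 0.52
df = n₁ + n₂ − 2 = 18
p-value = P(T ≥ 0.52) ≈ 0.304
Since p ≈ 0.304 > α = 0.1, fail to reject H0; the data do not provide sufficient evidence against H0.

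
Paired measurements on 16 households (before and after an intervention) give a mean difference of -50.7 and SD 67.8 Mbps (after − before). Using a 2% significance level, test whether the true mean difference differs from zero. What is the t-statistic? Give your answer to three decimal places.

-2.991

H0: μ_d = 0; H1: μ_d ≠ 0 (paired t-test on the differences, two-sided).
t = d̄/(s_d/√n) = -50.7/(67.8/√16) = -2.991
df = n − 1 = 15
Two-sided p-value ≈ 0.0091
Since p ≈ 0.0091 < α = 0.02, reject H0; the evidence is statistically significant.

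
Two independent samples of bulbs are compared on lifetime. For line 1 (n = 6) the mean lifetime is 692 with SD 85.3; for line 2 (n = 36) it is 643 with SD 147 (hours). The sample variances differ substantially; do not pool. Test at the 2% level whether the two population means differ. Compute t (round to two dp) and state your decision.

Let group 1 = line 1, group 2 = line 2. H0: μ_1 = μ_2; H1: μ_1 ≠ μ_2 (Welch's two-sample t-test, two-sided).
t = (x̄_1 − x̄_2)/√(s_1²/n_1 + s_2²/n_2) = (692 − 643)/√(85.3²/6 + 147²/36) = 1.15
Welch–Satterthwaite df ≈ 10.80
Two-sided p-value ≈ 0.2747
Since p ≈ 0.2747 > α = 0.02, fail to reject H0; the data do not provide sufficient evidence against H0.

t = 1.15; fail to reject H0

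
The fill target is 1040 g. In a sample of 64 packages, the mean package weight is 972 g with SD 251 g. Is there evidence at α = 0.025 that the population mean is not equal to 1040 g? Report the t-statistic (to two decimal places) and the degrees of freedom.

H0: μ = 1040; H1: μ ≠ 1040 (one-sample t-test, two-sided).
t = (x̄ − μ₀)/(s/√n) = (972 − 1040)/(251/√64) = -2.17
df = n − 1 = 63
Two-sided p-value ≈ 0.0340
Since p ≈ 0.0340 > α = 0.025, fail to reject H0; the evidence is not statistically significant.

t = -2.17, df = 63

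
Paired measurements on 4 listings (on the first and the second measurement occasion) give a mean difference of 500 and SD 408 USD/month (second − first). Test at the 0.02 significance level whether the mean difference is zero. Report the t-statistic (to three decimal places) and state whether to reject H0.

H0: μ_d = 0; H1: μ_d ≠ 0 (paired t-test on the differences, two-sided).
t = d̄/(s_d/√n) = 500/(408/√4) = 2.451
df = n − 1 = 3
Two-sided p-value ≈ 0.0916
Since p ≈ 0.0916 > α = 0.02, fail to reject H0; the data do not provide sufficient evidence against H0.

t = 2.451; fail to reject H0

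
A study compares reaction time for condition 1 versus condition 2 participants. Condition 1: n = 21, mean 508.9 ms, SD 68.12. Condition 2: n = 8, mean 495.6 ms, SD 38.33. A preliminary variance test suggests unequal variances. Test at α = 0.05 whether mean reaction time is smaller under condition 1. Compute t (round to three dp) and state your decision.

t = 0.661; fail to reject H0

Let group 1 = condition 1, group 2 = condition 2. H0: μ_1 = μ_2; H1: μ_1 < μ_2 (Welch's two-sample t-test, left-tailed).
t = (x̄_1 − x̄_2)/√(s_1²/n_1 + s_2²/n_2) = (508.9 − 495.6)/√(68.12²/21 + 38.33²/8) = 0.661
Welch–Satterthwaite df ≈ 22.55
p-value = P(T ≤ 0.661) ≈ 0.742
Since p ≈ 0.742 > α = 0.05, fail to reject H0; the data do not provide sufficient evidence against H0.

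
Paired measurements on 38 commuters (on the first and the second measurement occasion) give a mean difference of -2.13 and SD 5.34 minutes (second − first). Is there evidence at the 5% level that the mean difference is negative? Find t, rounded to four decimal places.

H0: μ_d = 0; H1: μ_d < 0 (paired t-test on the differences, left-tailed).
t = d̄/(s_d/√n) = -2.13/(5.34/√38) = -2.4588
df = n − 1 = 37
p-value = P(T ≤ -2.4588) ≈ 0.009
Since p ≈ 0.009 < α = 0.05, reject H0; the data support H1.

-2.4588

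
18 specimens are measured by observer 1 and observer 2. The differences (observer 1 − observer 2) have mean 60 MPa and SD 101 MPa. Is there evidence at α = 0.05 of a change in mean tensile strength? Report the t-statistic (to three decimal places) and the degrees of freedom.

t = 2.520, df = 17

H0: μ_d = 0; H1: μ_d ≠ 0 (paired t-test on the differences, two-sided).
t = d̄/(s_d/√n) = 60/(101/√18) = 2.520
df = n − 1 = 17
Two-sided p-value ≈ 0.0220
Since p ≈ 0.0220 < α = 0.05, reject H0; the evidence is statistically significant.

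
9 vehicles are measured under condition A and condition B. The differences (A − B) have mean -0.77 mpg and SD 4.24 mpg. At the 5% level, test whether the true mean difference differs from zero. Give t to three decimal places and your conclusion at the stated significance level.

H0: μ_d = 0; H1: μ_d ≠ 0 (paired t-test on the differences, two-sided).
t = d̄/(s_d/√n) = -0.77/(4.24/√9) = -0.545
df = n − 1 = 8
Two-sided p-value ≈ 0.6007
Since p ≈ 0.6007 > α = 0.05, fail to reject H0; the data do not provide sufficient evidence against H0.

t = -0.545; fail to reject H0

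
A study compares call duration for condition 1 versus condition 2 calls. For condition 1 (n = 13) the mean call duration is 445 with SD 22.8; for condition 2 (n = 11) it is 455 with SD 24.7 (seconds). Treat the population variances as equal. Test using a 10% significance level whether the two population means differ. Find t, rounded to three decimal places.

Let group 1 = condition 1, group 2 = condition 2. H0: μ_1 = μ_2; H1: μ_1 ≠ μ_2 (two-sample pooled-variance t-test, two-sided).
s_p² = [(13−1)·22.8² + (11−1)·24.7²]/(13+11−2) = 560.863
t = (445 − 455)/√[560.863·(1/13 + 1/11)] = -1.031
df = n₁ + n₂ − 2 = 22
Two-sided p-value ≈ 0.3139
Since p ≈ 0.3139 > α = 0.1, fail to reject H0; the data do not provide sufficient evidence against H0.

-1.031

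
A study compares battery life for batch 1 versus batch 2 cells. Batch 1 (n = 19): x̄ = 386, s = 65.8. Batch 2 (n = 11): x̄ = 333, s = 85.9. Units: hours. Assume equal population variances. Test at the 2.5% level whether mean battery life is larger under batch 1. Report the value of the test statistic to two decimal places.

1.90

Let group 1 = batch 1, group 2 = batch 2. H0: μ_1 = μ_2; H1: μ_1 > μ_2 (two-sample pooled-variance t-test, right-tailed).
s_p² = [(19−1)·65.8² + (11−1)·85.9²]/(19+11−2) = 5418.63
t = (386 − 333)/√[5418.63·(1/19 + 1/11)] = 1.90
df = n₁ + n₂ − 2 = 28
p-value = P(T ≥ 1.90) ≈ 0.034
Since p ≈ 0.034 > α = 0.025, fail to reject H0; the data do not provide sufficient evidence against H0.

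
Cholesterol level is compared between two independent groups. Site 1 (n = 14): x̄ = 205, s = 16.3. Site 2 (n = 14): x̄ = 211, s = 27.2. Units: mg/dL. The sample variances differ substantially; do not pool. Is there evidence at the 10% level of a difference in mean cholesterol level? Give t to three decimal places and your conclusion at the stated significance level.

t = -0.708; fail to reject H0

Let group 1 = site 1, group 2 = site 2. H0: μ_1 = μ_2; H1: μ_1 ≠ μ_2 (Welch's two-sample t-test, two-sided).
t = (x̄_1 − x̄_2)/√(s_1²/n_1 + s_2²/n_2) = (205 − 211)/√(16.3²/14 + 27.2²/14) = -0.708
Welch–Satterthwaite df ≈ 21.27
Two-sided p-value ≈ 0.487
Since p ≈ 0.487 > α = 0.1, fail to reject H0; the data do not provide sufficient evidence against H0.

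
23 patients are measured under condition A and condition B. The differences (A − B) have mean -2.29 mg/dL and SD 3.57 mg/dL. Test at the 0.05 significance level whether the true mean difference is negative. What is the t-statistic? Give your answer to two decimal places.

-3.08

H0: μ_d = 0; H1: μ_d < 0 (paired t-test on the differences, left-tailed).
t = d̄/(s_d/√n) = -2.29/(3.57/√23) = -3.08
df = n − 1 = 22
p-value = P(T ≤ -3.08) ≈ 0.0028
Since p ≈ 0.0028 < α = 0.05, reject H0; the evidence is statistically significant.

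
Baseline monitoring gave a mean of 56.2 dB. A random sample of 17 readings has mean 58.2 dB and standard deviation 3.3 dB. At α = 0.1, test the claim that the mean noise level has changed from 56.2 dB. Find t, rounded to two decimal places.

2.50

H0: μ = 56.2; H1: μ ≠ 56.2 (one-sample t-test, two-sided).
t = (x̄ − μ₀)/(s/√n) = (58.2 − 56.2)/(3.3/√17) = 2.50
df = n − 1 = 16
Two-sided p-value ≈ 0.0237
Since p ≈ 0.0237 < α = 0.1, reject H0; the evidence is statistically significant.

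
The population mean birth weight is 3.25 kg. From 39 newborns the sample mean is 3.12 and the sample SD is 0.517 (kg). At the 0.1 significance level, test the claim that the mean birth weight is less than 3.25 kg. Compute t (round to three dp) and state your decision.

t = -1.570; reject H0

H0: μ = 3.25; H1: μ < 3.25 (one-sample t-test, left-tailed).
t = (x̄ − μ₀)/(s/√n) = (3.12 − 3.25)/(0.517/√39) = -1.570
df = n − 1 = 38
p-value = P(T ≤ -1.570) ≈ 0.0623
Since p ≈ 0.0623 < α = 0.1, reject H0; the evidence is statistically significant.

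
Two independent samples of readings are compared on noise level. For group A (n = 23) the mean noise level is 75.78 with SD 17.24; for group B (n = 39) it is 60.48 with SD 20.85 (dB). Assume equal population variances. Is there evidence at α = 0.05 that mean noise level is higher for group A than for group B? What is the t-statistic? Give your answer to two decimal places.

2.97

Let group 1 = group A, group 2 = group B. H0: μ_1 = μ_2; H1: μ_1 > μ_2 (two-sample pooled-variance t-test, right-tailed).
s_p² = [(23−1)·17.24² + (39−1)·20.85²]/(23+39−2) = 384.304
t = (75.78 − 60.48)/√[384.304·(1/23 + 1/39)] = 2.97
df = n₁ + n₂ − 2 = 60
p-value = P(T ≥ 2.97) ≈ 0.0021
Since p ≈ 0.0021 < α = 0.05, reject H0; the evidence is statistically significant.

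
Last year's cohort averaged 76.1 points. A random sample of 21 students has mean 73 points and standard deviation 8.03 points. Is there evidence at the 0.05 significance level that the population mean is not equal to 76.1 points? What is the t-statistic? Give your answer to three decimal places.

H0: μ = 76.1; H1: μ ≠ 76.1 (one-sample t-test, two-sided).
t = (x̄ − μ₀)/(s/√n) = (73 − 76.1)/(8.03/√21) = -1.769
df = n − 1 = 20
Two-sided p-value ≈ 0.092
Since p ≈ 0.092 > α = 0.05, fail to reject H0; the evidence is not statistically significant.

-1.769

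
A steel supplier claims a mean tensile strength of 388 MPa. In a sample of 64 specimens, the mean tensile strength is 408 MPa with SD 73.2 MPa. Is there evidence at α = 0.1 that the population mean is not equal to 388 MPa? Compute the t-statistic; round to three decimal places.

H0: μ = 388; H1: μ ≠ 388 (one-sample t-test, two-sided).
t = (x̄ − μ₀)/(s/√n) = (408 − 388)/(73.2/√64) = 2.186
df = n − 1 = 63
Two-sided p-value ≈ 0.0326
Since p ≈ 0.0326 < α = 0.1, reject H0; the data support H1.

2.186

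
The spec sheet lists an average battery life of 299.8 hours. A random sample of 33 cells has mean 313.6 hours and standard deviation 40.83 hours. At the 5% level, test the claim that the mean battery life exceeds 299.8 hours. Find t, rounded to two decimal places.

H0: μ = 299.8; H1: μ > 299.8 (one-sample t-test, right-tailed).
t = (x̄ − μ₀)/(s/√n) = (313.6 − 299.8)/(40.83/√33) = 1.94
df = n − 1 = 32
p-value = P(T ≥ 1.94) ≈ 0.031
Since p ≈ 0.031 < α = 0.05, reject H0; the data support H1.

1.94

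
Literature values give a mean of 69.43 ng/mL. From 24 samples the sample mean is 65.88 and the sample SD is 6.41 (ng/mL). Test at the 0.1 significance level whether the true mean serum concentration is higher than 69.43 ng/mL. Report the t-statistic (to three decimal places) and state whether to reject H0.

H0: μ = 69.43; H1: μ > 69.43 (one-sample t-test, right-tailed).
t = (x̄ − μ₀)/(s/√n) = (65.88 − 69.43)/(6.41/√24) = -2.713
df = n − 1 = 23
p-value = P(T ≥ -2.713) ≈ 0.9938
Since p ≈ 0.9938 > α = 0.1, fail to reject H0; the evidence is not statistically significant.

t = -2.713; fail to reject H0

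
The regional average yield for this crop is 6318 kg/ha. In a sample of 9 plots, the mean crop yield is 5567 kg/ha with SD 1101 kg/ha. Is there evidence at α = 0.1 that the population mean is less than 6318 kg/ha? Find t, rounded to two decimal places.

H0: μ = 6318; H1: μ < 6318 (one-sample t-test, left-tailed).
t = (x̄ − μ₀)/(s/√n) = (5567 − 6318)/(1101/√9) = -2.05
df = n − 1 = 8
p-value = P(T ≤ -2.05) ≈ 0.0375
Since p ≈ 0.0375 < α = 0.1, reject H0; the evidence is statistically significant.

-2.05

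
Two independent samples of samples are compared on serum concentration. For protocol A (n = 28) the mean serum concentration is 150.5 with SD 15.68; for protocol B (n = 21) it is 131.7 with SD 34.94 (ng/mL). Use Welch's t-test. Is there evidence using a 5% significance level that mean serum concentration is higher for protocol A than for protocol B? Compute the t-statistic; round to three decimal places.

2.298

Let group 1 = protocol A, group 2 = protocol B. H0: μ_1 = μ_2; H1: μ_1 > μ_2 (Welch's two-sample t-test, right-tailed).
t = (x̄_1 − x̄_2)/√(s_1²/n_1 + s_2²/n_2) = (150.5 − 131.7)/√(15.68²/28 + 34.94²/21) = 2.298
Welch–Satterthwaite df ≈ 26.06
p-value = P(T ≥ 2.298) ≈ 0.0149
Since p ≈ 0.0149 < α = 0.05, reject H0; the data support H1.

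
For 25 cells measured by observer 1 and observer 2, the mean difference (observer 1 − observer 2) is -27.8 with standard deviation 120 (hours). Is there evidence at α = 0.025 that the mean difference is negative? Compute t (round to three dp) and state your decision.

H0: μ_d = 0; H1: μ_d < 0 (paired t-test on the differences, left-tailed).
t = d̄/(s_d/√n) = -27.8/(120/√25) = -1.158
df = n − 1 = 24
p-value = P(T ≤ -1.158) ≈ 0.129
Since p ≈ 0.129 > α = 0.025, fail to reject H0; the evidence is not statistically significant.

t = -1.158; fail to reject H0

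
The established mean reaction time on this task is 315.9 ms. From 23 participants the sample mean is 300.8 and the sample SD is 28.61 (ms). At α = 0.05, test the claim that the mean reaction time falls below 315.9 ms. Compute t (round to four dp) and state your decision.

H0: μ = 315.9; H1: μ < 315.9 (one-sample t-test, left-tailed).
t = (x̄ − μ₀)/(s/√n) = (300.8 − 315.9)/(28.61/√23) = -2.5312
df = n − 1 = 22
p-value = P(T ≤ -2.5312) ≈ 0.010
Since p ≈ 0.010 < α = 0.05, reject H0; the evidence is statistically significant.

t = -2.5312; reject H0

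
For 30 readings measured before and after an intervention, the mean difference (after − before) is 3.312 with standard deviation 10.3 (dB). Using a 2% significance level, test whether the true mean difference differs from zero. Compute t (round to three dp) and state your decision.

H0: μ_d = 0; H1: μ_d ≠ 0 (paired t-test on the differences, two-sided).
t = d̄/(s_d/√n) = 3.312/(10.3/√30) = 1.761
df = n − 1 = 29
Two-sided p-value ≈ 0.089
Since p ≈ 0.089 > α = 0.02, fail to reject H0; the evidence is not statistically significant.

t = 1.761; fail to reject H0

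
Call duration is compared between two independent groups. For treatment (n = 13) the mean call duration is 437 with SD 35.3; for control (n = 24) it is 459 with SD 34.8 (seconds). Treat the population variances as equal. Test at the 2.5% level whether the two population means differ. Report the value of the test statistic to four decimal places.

Let group 1 = treatment, group 2 = control. H0: μ_1 = μ_2; H1: μ_1 ≠ μ_2 (two-sample pooled-variance t-test, two-sided).
s_p² = [(13−1)·35.3² + (24−1)·34.8²]/(13+24−2) = 1223.06
t = (437 − 459)/√[1223.06·(1/13 + 1/24)] = -1.8267
df = n₁ + n₂ − 2 = 35
Two-sided p-value ≈ 0.076
Since p ≈ 0.076 > α = 0.025, fail to reject H0; the evidence is not statistically significant.

-1.8267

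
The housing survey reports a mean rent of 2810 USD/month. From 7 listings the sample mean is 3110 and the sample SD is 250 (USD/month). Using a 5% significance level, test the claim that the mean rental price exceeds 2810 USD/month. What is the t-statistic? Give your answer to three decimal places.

3.175

H0: μ = 2810; H1: μ > 2810 (one-sample t-test, right-tailed).
t = (x̄ − μ₀)/(s/√n) = (3110 − 2810)/(250/√7) = 3.175
df = n − 1 = 6
p-value = P(T ≥ 3.175) ≈ 0.0096
Since p ≈ 0.0096 < α = 0.05, reject H0; the evidence is statistically significant.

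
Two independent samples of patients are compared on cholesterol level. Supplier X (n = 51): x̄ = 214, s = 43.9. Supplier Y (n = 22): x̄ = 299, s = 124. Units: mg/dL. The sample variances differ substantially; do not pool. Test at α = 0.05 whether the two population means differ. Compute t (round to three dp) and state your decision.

Let group 1 = supplier X, group 2 = supplier Y. H0: μ_1 = μ_2; H1: μ_1 ≠ μ_2 (Welch's two-sample t-test, two-sided).
t = (x̄_1 − x̄_2)/√(s_1²/n_1 + s_2²/n_2) = (214 − 299)/√(43.9²/51 + 124²/22) = -3.132
Welch–Satterthwaite df ≈ 23.30
Two-sided p-value ≈ 0.0046
Since p ≈ 0.0046 < α = 0.05, reject H0; the evidence is statistically significant.

t = -3.132; reject H0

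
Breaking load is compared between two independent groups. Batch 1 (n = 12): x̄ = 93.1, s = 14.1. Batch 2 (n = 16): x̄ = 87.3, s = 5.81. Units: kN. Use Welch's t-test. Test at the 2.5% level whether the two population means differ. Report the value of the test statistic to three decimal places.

Let group 1 = batch 1, group 2 = batch 2. H0: μ_1 = μ_2; H1: μ_1 ≠ μ_2 (Welch's two-sample t-test, two-sided).
t = (x̄_1 − x̄_2)/√(s_1²/n_1 + s_2²/n_2) = (93.1 − 87.3)/√(14.1²/12 + 5.81²/16) = 1.342
Welch–Satterthwaite df ≈ 13.82
Two-sided p-value ≈ 0.2012
Since p ≈ 0.2012 > α = 0.025, fail to reject H0; the data do not provide sufficient evidence against H0.

1.342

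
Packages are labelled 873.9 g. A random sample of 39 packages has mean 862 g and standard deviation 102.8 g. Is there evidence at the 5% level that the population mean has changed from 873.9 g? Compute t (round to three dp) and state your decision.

t = -0.723; fail to reject H0

H0: μ = 873.9; H1: μ ≠ 873.9 (one-sample t-test, two-sided).
t = (x̄ − μ₀)/(s/√n) = (862 − 873.9)/(102.8/√39) = -0.723
df = n − 1 = 38
Two-sided p-value ≈ 0.474
Since p ≈ 0.474 > α = 0.05, fail to reject H0; the evidence is not statistically significant.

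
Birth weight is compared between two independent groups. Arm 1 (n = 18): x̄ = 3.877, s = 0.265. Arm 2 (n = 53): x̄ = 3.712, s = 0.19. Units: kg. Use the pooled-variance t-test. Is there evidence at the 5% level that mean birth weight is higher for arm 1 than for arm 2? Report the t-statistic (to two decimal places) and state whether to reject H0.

Let group 1 = arm 1, group 2 = arm 2. H0: μ_1 = μ_2; H1: μ_1 > μ_2 (two-sample pooled-variance t-test, right-tailed).
s_p² = [(18−1)·0.265² + (53−1)·0.19²]/(18+53−2) = 0.0445076
t = (3.877 − 3.712)/√[0.0445076·(1/18 + 1/53)] = 2.87
df = n₁ + n₂ − 2 = 69
p-value = P(T ≥ 2.87) ≈ 0.0027
Since p ≈ 0.0027 < α = 0.05, reject H0; the evidence is statistically significant.

t = 2.87; reject H0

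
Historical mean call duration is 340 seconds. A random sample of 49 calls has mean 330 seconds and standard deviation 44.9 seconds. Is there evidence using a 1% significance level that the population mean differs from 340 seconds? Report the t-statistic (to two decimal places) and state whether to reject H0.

H0: μ = 340; H1: μ ≠ 340 (one-sample t-test, two-sided).
t = (x̄ − μ₀)/(s/√n) = (330 − 340)/(44.9/√49) = -1.56
df = n − 1 = 48
Two-sided p-value ≈ 0.1256
Since p ≈ 0.1256 > α = 0.01, fail to reject H0; the evidence is not statistically significant.

t = -1.56; fail to reject H0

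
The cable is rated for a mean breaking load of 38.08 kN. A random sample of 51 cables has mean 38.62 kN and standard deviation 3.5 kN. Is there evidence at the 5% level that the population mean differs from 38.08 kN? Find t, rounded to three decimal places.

H0: μ = 38.08; H1: μ ≠ 38.08 (one-sample t-test, two-sided).
t = (x̄ − μ₀)/(s/√n) = (38.62 − 38.08)/(3.5/√51) = 1.102
df = n − 1 = 50
Two-sided p-value ≈ 0.276
Since p ≈ 0.276 > α = 0.05, fail to reject H0; the evidence is not statistically significant.

1.102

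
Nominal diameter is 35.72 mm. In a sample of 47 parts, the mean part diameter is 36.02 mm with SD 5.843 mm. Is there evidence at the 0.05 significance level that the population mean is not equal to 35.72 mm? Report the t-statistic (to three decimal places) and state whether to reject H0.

t = 0.352; fail to reject H0

H0: μ = 35.72; H1: μ ≠ 35.72 (one-sample t-test, two-sided).
t = (x̄ − μ₀)/(s/√n) = (36.02 − 35.72)/(5.843/√47) = 0.352
df = n − 1 = 46
Two-sided p-value ≈ 0.7265
Since p ≈ 0.7265 > α = 0.05, fail to reject H0; the data do not provide sufficient evidence against H0.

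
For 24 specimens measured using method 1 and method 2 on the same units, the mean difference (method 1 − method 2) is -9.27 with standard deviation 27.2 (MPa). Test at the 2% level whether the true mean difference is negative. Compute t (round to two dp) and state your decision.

t = -1.67; fail to reject H0

H0: μ_d = 0; H1: μ_d < 0 (paired t-test on the differences, left-tailed).
t = d̄/(s_d/√n) = -9.27/(27.2/√24) = -1.67
df = n − 1 = 23
p-value = P(T ≤ -1.67) ≈ 0.0543
Since p ≈ 0.0543 > α = 0.02, fail to reject H0; the evidence is not statistically significant.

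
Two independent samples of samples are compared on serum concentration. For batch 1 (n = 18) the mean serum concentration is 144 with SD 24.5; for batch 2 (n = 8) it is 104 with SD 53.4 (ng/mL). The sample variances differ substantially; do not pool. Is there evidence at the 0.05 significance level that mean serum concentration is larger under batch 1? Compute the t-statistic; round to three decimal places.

2.026

Let group 1 = batch 1, group 2 = batch 2. H0: μ_1 = μ_2; H1: μ_1 > μ_2 (Welch's two-sample t-test, right-tailed).
t = (x̄_1 − x̄_2)/√(s_1²/n_1 + s_2²/n_2) = (144 − 104)/√(24.5²/18 + 53.4²/8) = 2.026
Welch–Satterthwaite df ≈ 8.34
p-value = P(T ≥ 2.026) ≈ 0.038
Since p ≈ 0.038 < α = 0.05, reject H0; the data support H1.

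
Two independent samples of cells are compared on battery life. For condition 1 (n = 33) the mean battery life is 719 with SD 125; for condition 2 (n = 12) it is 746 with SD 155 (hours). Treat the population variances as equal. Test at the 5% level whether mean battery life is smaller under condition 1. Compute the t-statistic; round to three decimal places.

-0.601

Let group 1 = condition 1, group 2 = condition 2. H0: μ_1 = μ_2; H1: μ_1 < μ_2 (two-sample pooled-variance t-test, left-tailed).
s_p² = [(33−1)·125² + (12−1)·155²]/(33+12−2) = 17773.8
t = (719 − 746)/√[17773.8·(1/33 + 1/12)] = -0.601
df = n₁ + n₂ − 2 = 43
p-value = P(T ≤ -0.601) ≈ 0.276
Since p ≈ 0.276 > α = 0.05, fail to reject H0; the evidence is not statistically significant.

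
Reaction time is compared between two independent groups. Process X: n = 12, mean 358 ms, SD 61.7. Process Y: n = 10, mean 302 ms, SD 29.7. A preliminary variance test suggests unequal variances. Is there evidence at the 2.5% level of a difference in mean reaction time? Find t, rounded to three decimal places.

2.781

Let group 1 = process X, group 2 = process Y. H0: μ_1 = μ_2; H1: μ_1 ≠ μ_2 (Welch's two-sample t-test, two-sided).
t = (x̄_1 − x̄_2)/√(s_1²/n_1 + s_2²/n_2) = (358 − 302)/√(61.7²/12 + 29.7²/10) = 2.781
Welch–Satterthwaite df ≈ 16.42
Two-sided p-value ≈ 0.0131
Since p ≈ 0.0131 < α = 0.025, reject H0; the evidence is statistically significant.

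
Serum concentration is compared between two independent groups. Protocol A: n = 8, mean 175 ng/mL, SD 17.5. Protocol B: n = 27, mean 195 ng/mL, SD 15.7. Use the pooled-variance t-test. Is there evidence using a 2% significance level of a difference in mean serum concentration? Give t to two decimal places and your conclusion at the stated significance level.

t = -3.09; reject H0

Let group 1 = protocol A, group 2 = protocol B. H0: μ_1 = μ_2; H1: μ_1 ≠ μ_2 (two-sample pooled-variance t-test, two-sided).
s_p² = [(8−1)·17.5² + (27−1)·15.7²]/(8+27−2) = 259.166
t = (175 − 195)/√[259.166·(1/8 + 1/27)] = -3.09
df = n₁ + n₂ − 2 = 33
Two-sided p-value ≈ 0.0041
Since p ≈ 0.0041 < α = 0.02, reject H0; the evidence is statistically significant.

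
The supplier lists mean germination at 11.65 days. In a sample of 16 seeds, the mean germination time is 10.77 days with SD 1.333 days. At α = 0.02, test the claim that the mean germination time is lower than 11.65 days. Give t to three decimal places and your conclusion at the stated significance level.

t = -2.641; reject H0

H0: μ = 11.65; H1: μ < 11.65 (one-sample t-test, left-tailed).
t = (x̄ − μ₀)/(s/√n) = (10.77 − 11.65)/(1.333/√16) = -2.641
df = n − 1 = 15
p-value = P(T ≤ -2.641) ≈ 0.0093
Since p ≈ 0.0093 < α = 0.02, reject H0; the evidence is statistically significant.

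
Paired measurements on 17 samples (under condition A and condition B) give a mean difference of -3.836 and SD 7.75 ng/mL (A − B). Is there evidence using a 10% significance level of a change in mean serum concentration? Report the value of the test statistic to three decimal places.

-2.041

H0: μ_d = 0; H1: μ_d ≠ 0 (paired t-test on the differences, two-sided).
t = d̄/(s_d/√n) = -3.836/(7.75/√17) = -2.041
df = n − 1 = 16
Two-sided p-value ≈ 0.0581
Since p ≈ 0.0581 < α = 0.1, reject H0; the evidence is statistically significant.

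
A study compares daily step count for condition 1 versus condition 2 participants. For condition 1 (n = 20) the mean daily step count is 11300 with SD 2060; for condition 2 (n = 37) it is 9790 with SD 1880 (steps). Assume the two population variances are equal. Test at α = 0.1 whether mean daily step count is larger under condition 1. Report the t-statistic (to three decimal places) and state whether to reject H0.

Let group 1 = condition 1, group 2 = condition 2. H0: μ_1 = μ_2; H1: μ_1 > μ_2 (two-sample pooled-variance t-test, right-tailed).
s_p² = [(20−1)·2060² + (37−1)·1880²]/(20+37−2) = 3779400
t = (11300 − 9790)/√[3779400·(1/20 + 1/37)] = 2.799
df = n₁ + n₂ − 2 = 55
p-value = P(T ≥ 2.799) ≈ 0.0035
Since p ≈ 0.0035 < α = 0.1, reject H0; the evidence is statistically significant.

t = 2.799; reject H0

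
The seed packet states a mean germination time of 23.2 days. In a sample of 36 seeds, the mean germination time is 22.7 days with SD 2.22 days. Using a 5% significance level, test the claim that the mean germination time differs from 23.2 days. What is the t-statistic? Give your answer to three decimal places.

-1.351

H0: μ = 23.2; H1: μ ≠ 23.2 (one-sample t-test, two-sided).
t = (x̄ − μ₀)/(s/√n) = (22.7 − 23.2)/(2.22/√36) = -1.351
df = n − 1 = 35
Two-sided p-value ≈ 0.1853
Since p ≈ 0.1853 > α = 0.05, fail to reject H0; the evidence is not statistically significant.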